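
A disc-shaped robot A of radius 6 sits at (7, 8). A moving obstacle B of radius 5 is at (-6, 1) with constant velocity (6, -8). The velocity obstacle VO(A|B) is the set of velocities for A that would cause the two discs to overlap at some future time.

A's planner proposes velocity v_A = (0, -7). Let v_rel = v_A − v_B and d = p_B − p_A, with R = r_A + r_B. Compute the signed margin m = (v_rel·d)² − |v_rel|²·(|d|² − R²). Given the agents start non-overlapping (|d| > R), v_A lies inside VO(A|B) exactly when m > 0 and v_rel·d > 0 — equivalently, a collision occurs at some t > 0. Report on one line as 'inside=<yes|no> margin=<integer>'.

d = (-13, -7),  |d|² = 218;  R = 6+5 = 11,  c = 218−11² = 97
v_rel = (-6, 1),  |v_rel|² = 37;  v_rel·d = (-6)·(-13) + (1)·(-7) = 71
37·t² − 142·t + 97 = 0  ⇒  m = 71² − 37·97 = 1452
m = 1452 > 0,  v_rel·d = 71 > 0  ⇒  inside

inside=yes margin=1452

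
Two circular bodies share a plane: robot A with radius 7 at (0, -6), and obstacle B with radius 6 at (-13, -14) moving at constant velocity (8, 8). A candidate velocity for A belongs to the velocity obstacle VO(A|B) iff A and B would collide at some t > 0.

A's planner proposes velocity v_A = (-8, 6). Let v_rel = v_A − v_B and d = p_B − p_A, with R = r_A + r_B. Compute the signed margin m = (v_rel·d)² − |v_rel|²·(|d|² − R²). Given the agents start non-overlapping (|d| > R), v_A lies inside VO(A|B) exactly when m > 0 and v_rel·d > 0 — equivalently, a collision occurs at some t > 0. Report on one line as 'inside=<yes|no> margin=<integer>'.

d = (-13, -8),  |d|² = 233;  R = 7+6 = 13,  c = 233−13² = 64
v_rel = (-16, -2),  |v_rel|² = 260;  v_rel·d = (-16)·(-13) + (-2)·(-8) = 224
260·t² − 448·t + 64 = 0  ⇒  m = 224² − 260·64 = 33536
m = 33536 > 0,  v_rel·d = 224 > 0  ⇒  inside

inside=yes margin=33536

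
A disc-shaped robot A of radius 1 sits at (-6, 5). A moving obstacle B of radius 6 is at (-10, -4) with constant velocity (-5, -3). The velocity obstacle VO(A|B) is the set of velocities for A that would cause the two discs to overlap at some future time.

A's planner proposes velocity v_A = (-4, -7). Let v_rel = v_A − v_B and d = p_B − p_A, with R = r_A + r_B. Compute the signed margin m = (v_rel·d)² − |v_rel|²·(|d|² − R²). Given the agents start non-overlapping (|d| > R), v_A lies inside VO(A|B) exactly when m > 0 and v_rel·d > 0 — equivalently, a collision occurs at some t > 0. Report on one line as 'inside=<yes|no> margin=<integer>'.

d = (-4, -9),  |d|² = 97;  R = 1+6 = 7,  c = 97−7² = 48
v_rel = (1, -4),  |v_rel|² = 17;  v_rel·d = (1)·(-4) + (-4)·(-9) = 32
17·t² − 64·t + 48 = 0  ⇒  m = 32² − 17·48 = 208
m = 208 > 0,  v_rel·d = 32 > 0  ⇒  inside

inside=yes margin=208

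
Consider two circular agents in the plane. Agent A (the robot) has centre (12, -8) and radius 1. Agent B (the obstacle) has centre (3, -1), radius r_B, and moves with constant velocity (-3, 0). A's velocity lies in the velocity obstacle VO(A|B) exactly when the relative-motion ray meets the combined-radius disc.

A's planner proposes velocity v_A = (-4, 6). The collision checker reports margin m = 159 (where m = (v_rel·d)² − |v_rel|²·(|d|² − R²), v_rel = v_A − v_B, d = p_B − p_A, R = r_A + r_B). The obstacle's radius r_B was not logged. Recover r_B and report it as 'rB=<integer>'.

m = 159
d = (-9, 7);  v_rel = (-1, 6),  |v_rel|² = 37
v_rel×d = (-1)·(7) − (6)·(-9) = 47
since m = R²·37 − 47²:  R² = (2209 + 159) / 37 = 64
R = √64 = 8  ⇒  r_B = 8 − 1 = 7

rB=7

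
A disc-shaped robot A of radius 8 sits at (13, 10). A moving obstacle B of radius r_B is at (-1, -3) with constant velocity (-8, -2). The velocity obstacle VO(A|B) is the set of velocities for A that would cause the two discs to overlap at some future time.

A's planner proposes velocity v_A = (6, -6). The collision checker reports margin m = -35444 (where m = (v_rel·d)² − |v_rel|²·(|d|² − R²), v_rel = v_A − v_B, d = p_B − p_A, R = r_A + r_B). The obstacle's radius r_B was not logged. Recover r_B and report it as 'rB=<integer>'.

m = -35444
d = (-14, -13);  v_rel = (14, -4),  |v_rel|² = 212
v_rel×d = (14)·(-13) − (-4)·(-14) = -238
since m = R²·212 − (-238)²:  R² = (56644 + -35444) / 212 = 100
R = √100 = 10  ⇒  r_B = 10 − 8 = 2

rB=2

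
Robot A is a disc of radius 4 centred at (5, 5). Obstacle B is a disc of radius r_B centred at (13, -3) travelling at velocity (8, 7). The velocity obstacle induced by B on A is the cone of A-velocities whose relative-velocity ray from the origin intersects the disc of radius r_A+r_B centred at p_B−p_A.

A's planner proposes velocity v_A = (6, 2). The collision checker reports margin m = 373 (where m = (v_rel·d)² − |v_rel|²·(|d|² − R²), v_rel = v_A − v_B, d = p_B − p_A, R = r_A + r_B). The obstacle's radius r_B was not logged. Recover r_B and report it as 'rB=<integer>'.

m = 373
d = (8, -8);  v_rel = (-2, -5),  |v_rel|² = 29
v_rel×d = (-2)·(-8) − (-5)·(8) = 56
since m = R²·29 − 56²:  R² = (3136 + 373) / 29 = 121
R = √121 = 11  ⇒  r_B = 11 − 4 = 7

rB=7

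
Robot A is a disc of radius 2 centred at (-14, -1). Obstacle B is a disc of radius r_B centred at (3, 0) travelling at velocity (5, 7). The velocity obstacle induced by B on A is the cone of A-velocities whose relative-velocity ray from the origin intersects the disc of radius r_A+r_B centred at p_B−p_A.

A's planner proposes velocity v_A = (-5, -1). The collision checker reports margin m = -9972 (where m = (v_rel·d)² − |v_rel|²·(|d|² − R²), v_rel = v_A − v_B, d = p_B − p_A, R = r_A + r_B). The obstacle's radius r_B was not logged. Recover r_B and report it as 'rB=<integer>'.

m = -9972
d = (17, 1);  v_rel = (-10, -8),  |v_rel|² = 164
v_rel×d = (-10)·(1) − (-8)·(17) = 126
since m = R²·164 − 126²:  R² = (15876 + -9972) / 164 = 36
R = √36 = 6  ⇒  r_B = 6 − 2 = 4

rB=4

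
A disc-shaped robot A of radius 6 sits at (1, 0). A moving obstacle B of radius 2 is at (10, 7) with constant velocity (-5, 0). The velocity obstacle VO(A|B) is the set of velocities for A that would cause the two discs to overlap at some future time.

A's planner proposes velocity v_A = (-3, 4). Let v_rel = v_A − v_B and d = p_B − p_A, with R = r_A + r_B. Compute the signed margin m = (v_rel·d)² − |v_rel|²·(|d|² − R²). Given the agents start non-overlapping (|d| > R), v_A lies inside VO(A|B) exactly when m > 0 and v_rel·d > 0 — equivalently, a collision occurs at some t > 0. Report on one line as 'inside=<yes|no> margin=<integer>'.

d = (9, 7),  |d|² = 130;  R = 6+2 = 8,  c = 130−8² = 66
v_rel = (2, 4),  |v_rel|² = 20;  v_rel·d = (2)·(9) + (4)·(7) = 46
20·t² − 92·t + 66 = 0  ⇒  m = 46² − 20·66 = 796
m = 796 > 0,  v_rel·d = 46 > 0  ⇒  inside

inside=yes margin=796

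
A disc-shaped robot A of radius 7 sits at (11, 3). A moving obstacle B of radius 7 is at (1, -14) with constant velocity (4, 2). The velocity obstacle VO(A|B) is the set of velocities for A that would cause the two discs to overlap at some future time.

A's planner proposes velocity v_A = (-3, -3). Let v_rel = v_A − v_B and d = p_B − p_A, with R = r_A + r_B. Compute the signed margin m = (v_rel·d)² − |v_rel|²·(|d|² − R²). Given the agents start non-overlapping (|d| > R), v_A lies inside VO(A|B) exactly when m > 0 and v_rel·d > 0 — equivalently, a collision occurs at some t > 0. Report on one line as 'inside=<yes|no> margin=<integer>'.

d = (-10, -17),  |d|² = 389;  R = 7+7 = 14,  c = 389−14² = 193
v_rel = (-7, -5),  |v_rel|² = 74;  v_rel·d = (-7)·(-10) + (-5)·(-17) = 155
74·t² − 310·t + 193 = 0  ⇒  m = 155² − 74·193 = 9743
m = 9743 > 0,  v_rel·d = 155 > 0  ⇒  inside

inside=yes margin=9743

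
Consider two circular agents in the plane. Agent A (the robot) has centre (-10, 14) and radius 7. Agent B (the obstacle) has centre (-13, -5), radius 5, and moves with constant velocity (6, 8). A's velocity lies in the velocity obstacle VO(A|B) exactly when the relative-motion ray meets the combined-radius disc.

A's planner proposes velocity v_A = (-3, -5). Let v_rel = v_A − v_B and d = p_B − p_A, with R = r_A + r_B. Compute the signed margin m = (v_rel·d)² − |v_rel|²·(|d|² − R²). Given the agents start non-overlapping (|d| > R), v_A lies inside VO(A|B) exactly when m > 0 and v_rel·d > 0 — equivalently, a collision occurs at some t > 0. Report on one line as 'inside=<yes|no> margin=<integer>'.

d = (-3, -19),  |d|² = 370;  R = 7+5 = 12,  c = 370−12² = 226
v_rel = (-9, -13),  |v_rel|² = 250;  v_rel·d = (-9)·(-3) + (-13)·(-19) = 274
250·t² − 548·t + 226 = 0  ⇒  m = 274² − 250·226 = 18576
m = 18576 > 0,  v_rel·d = 274 > 0  ⇒  inside

inside=yes margin=18576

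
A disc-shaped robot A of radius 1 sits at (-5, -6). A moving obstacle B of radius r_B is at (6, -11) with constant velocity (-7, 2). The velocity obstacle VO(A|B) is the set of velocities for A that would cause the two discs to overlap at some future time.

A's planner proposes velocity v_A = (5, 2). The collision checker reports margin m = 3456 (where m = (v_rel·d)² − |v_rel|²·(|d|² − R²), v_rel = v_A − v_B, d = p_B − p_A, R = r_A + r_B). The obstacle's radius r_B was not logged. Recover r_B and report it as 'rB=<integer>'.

m = 3456
d = (11, -5);  v_rel = (12, 0),  |v_rel|² = 144
v_rel×d = (12)·(-5) − (0)·(11) = -60
since m = R²·144 − (-60)²:  R² = (3600 + 3456) / 144 = 49
R = √49 = 7  ⇒  r_B = 7 − 1 = 6

rB=6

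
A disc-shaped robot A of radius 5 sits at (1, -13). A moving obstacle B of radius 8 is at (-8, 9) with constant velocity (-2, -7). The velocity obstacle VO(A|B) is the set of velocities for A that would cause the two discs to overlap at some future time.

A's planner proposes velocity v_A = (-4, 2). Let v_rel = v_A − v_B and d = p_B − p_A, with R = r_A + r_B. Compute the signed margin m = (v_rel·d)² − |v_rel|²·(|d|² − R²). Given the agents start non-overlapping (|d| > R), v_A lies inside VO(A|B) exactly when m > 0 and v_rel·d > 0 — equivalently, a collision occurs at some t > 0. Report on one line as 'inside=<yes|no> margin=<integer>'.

d = (-9, 22),  |d|² = 565;  R = 5+8 = 13,  c = 565−13² = 396
v_rel = (-2, 9),  |v_rel|² = 85;  v_rel·d = (-2)·(-9) + (9)·(22) = 216
85·t² − 432·t + 396 = 0  ⇒  m = 216² − 85·396 = 12996
m = 12996 > 0,  v_rel·d = 216 > 0  ⇒  inside

inside=yes margin=12996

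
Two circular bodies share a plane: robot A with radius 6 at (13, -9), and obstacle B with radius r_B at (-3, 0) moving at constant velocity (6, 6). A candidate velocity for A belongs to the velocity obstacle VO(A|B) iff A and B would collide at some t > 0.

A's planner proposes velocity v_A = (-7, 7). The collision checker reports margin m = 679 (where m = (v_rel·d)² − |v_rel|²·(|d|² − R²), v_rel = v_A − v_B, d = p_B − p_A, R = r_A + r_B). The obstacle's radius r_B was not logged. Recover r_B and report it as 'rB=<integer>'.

m = 679
d = (-16, 9);  v_rel = (-13, 1),  |v_rel|² = 170
v_rel×d = (-13)·(9) − (1)·(-16) = -101
since m = R²·170 − (-101)²:  R² = (10201 + 679) / 170 = 64
R = √64 = 8  ⇒  r_B = 8 − 6 = 2

rB=2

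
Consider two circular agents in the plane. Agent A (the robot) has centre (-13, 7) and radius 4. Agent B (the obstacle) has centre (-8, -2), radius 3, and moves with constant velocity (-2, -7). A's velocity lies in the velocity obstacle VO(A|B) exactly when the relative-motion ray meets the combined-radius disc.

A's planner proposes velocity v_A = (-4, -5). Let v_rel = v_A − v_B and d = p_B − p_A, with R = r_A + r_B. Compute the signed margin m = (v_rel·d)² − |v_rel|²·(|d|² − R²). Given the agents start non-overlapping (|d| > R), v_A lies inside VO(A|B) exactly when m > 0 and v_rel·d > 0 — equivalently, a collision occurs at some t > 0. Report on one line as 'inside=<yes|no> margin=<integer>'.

d = (5, -9),  |d|² = 106;  R = 4+3 = 7,  c = 106−7² = 57
v_rel = (-2, 2),  |v_rel|² = 8;  v_rel·d = (-2)·(5) + (2)·(-9) = -28
8·t² + 56·t + 57 = 0  ⇒  m = (-28)² − 8·57 = 328
m = 328 > 0,  v_rel·d = -28 < 0  ⇒  outside

inside=no margin=328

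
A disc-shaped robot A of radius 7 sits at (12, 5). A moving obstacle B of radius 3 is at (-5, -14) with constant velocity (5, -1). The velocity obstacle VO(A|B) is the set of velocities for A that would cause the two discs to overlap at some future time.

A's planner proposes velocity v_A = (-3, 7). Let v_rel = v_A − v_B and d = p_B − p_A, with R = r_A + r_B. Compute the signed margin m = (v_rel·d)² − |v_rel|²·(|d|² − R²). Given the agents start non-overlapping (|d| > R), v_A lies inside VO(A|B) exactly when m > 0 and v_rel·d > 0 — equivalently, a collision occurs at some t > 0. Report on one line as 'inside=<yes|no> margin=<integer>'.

d = (-17, -19),  |d|² = 650;  R = 7+3 = 10,  c = 650−10² = 550
v_rel = (-8, 8),  |v_rel|² = 128;  v_rel·d = (-8)·(-17) + (8)·(-19) = -16
128·t² + 32·t + 550 = 0  ⇒  m = (-16)² − 128·550 = -70144
m = -70144 < 0,  v_rel·d = -16 < 0  ⇒  outside

inside=no margin=-70144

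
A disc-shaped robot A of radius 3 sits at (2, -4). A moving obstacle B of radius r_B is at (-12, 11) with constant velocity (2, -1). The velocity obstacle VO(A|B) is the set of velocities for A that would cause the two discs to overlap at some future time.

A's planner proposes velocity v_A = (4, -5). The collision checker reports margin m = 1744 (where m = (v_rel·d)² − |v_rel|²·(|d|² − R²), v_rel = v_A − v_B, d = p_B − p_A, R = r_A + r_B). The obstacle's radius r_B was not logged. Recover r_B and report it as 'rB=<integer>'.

m = 1744
d = (-14, 15);  v_rel = (2, -4),  |v_rel|² = 20
v_rel×d = (2)·(15) − (-4)·(-14) = -26
since m = R²·20 − (-26)²:  R² = (676 + 1744) / 20 = 121
R = √121 = 11  ⇒  r_B = 11 − 3 = 8

rB=8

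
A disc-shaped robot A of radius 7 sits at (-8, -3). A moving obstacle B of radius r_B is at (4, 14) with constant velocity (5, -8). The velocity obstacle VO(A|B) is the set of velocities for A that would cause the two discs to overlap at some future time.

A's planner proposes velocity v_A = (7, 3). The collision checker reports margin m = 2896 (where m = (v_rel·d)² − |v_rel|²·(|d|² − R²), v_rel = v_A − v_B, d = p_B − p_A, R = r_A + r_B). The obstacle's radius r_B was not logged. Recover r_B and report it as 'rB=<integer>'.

m = 2896
d = (12, 17);  v_rel = (2, 11),  |v_rel|² = 125
v_rel×d = (2)·(17) − (11)·(12) = -98
since m = R²·125 − (-98)²:  R² = (9604 + 2896) / 125 = 100
R = √100 = 10  ⇒  r_B = 10 − 7 = 3

rB=3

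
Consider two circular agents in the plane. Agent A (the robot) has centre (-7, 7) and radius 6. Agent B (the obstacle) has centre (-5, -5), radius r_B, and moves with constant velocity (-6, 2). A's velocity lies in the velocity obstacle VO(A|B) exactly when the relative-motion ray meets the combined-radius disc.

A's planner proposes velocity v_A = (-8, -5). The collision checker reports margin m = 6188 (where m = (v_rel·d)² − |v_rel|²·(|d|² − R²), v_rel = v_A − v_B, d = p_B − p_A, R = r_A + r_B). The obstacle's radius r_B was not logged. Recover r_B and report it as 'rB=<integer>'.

m = 6188
d = (2, -12);  v_rel = (-2, -7),  |v_rel|² = 53
v_rel×d = (-2)·(-12) − (-7)·(2) = 38
since m = R²·53 − 38²:  R² = (1444 + 6188) / 53 = 144
R = √144 = 12  ⇒  r_B = 12 − 6 = 6

rB=6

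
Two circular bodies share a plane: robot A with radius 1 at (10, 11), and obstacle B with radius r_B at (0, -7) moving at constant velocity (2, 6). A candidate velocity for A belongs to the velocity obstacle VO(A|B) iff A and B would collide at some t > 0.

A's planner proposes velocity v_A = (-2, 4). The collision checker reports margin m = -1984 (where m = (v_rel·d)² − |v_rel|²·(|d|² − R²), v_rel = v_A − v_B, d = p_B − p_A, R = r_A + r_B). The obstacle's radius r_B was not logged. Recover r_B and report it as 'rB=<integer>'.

m = -1984
d = (-10, -18);  v_rel = (-4, -2),  |v_rel|² = 20
v_rel×d = (-4)·(-18) − (-2)·(-10) = 52
since m = R²·20 − 52²:  R² = (2704 + -1984) / 20 = 36
R = √36 = 6  ⇒  r_B = 6 − 1 = 5

rB=5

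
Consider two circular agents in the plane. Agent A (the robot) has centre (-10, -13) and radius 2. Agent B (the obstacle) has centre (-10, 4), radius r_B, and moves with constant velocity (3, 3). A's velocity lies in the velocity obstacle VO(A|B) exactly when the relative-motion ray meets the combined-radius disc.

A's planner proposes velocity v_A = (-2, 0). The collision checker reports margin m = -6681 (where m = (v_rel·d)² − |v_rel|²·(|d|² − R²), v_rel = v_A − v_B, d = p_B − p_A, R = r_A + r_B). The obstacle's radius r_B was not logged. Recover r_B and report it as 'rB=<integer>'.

m = -6681
d = (0, 17);  v_rel = (-5, -3),  |v_rel|² = 34
v_rel×d = (-5)·(17) − (-3)·(0) = -85
since m = R²·34 − (-85)²:  R² = (7225 + -6681) / 34 = 16
R = √16 = 4  ⇒  r_B = 4 − 2 = 2

rB=2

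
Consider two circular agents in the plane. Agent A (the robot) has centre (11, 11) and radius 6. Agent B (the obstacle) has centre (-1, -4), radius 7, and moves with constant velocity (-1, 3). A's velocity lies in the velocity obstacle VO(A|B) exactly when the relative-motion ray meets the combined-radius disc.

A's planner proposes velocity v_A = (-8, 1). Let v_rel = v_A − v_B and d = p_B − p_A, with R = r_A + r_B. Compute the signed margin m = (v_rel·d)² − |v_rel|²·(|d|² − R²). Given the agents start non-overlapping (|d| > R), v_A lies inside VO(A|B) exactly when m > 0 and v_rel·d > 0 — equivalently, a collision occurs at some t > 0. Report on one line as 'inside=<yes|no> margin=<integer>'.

d = (-12, -15),  |d|² = 369;  R = 6+7 = 13,  c = 369−13² = 200
v_rel = (-7, -2),  |v_rel|² = 53;  v_rel·d = (-7)·(-12) + (-2)·(-15) = 114
53·t² − 228·t + 200 = 0  ⇒  m = 114² − 53·200 = 2396
m = 2396 > 0,  v_rel·d = 114 > 0  ⇒  inside

inside=yes margin=2396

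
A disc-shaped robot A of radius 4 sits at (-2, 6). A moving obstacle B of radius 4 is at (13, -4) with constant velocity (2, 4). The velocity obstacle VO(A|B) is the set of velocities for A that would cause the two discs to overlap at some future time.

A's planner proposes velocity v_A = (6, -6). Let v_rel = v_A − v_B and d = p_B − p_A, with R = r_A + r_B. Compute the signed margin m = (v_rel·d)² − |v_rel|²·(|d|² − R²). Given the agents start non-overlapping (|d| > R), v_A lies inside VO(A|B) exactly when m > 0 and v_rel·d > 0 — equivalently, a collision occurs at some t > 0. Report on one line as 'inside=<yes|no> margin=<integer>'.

d = (15, -10),  |d|² = 325;  R = 4+4 = 8,  c = 325−8² = 261
v_rel = (4, -10),  |v_rel|² = 116;  v_rel·d = (4)·(15) + (-10)·(-10) = 160
116·t² − 320·t + 261 = 0  ⇒  m = 160² − 116·261 = -4676
m = -4676 < 0,  v_rel·d = 160 > 0  ⇒  outside

inside=no margin=-4676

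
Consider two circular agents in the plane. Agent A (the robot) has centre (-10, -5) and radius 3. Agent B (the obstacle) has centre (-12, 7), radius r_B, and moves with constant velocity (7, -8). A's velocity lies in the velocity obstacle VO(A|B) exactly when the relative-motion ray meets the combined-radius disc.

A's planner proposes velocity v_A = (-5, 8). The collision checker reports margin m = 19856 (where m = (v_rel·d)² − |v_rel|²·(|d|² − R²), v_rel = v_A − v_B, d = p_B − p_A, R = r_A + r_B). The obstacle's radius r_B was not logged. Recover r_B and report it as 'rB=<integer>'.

m = 19856
d = (-2, 12);  v_rel = (-12, 16),  |v_rel|² = 400
v_rel×d = (-12)·(12) − (16)·(-2) = -112
since m = R²·400 − (-112)²:  R² = (12544 + 19856) / 400 = 81
R = √81 = 9  ⇒  r_B = 9 − 3 = 6

rB=6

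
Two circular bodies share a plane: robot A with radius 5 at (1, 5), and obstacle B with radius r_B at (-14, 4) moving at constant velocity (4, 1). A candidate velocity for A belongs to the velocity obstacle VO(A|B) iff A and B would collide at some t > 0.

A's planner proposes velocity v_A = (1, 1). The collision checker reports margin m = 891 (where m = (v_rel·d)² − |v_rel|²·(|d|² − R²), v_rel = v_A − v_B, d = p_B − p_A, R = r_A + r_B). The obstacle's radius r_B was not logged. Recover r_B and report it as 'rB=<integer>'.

m = 891
d = (-15, -1);  v_rel = (-3, 0),  |v_rel|² = 9
v_rel×d = (-3)·(-1) − (0)·(-15) = 3
since m = R²·9 − 3²:  R² = (9 + 891) / 9 = 100
R = √100 = 10  ⇒  r_B = 10 − 5 = 5

rB=5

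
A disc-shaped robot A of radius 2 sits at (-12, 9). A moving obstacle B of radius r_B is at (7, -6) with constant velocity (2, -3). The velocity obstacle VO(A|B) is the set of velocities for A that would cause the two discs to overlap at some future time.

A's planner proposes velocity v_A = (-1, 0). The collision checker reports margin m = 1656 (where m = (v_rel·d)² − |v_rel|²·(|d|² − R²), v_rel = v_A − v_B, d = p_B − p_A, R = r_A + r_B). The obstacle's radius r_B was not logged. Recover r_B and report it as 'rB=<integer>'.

m = 1656
d = (19, -15);  v_rel = (-3, 3),  |v_rel|² = 18
v_rel×d = (-3)·(-15) − (3)·(19) = -12
since m = R²·18 − (-12)²:  R² = (144 + 1656) / 18 = 100
R = √100 = 10  ⇒  r_B = 10 − 2 = 8

rB=8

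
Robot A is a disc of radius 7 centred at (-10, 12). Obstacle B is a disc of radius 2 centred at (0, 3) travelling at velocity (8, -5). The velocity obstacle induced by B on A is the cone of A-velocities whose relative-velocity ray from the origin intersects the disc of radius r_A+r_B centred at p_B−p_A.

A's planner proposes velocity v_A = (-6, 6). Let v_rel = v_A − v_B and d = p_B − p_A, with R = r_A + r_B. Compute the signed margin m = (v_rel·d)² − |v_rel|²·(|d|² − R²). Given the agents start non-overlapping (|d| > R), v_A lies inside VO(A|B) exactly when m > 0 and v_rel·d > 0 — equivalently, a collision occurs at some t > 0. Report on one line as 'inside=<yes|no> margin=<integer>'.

d = (10, -9),  |d|² = 181;  R = 7+2 = 9,  c = 181−9² = 100
v_rel = (-14, 11),  |v_rel|² = 317;  v_rel·d = (-14)·(10) + (11)·(-9) = -239
317·t² + 478·t + 100 = 0  ⇒  m = (-239)² − 317·100 = 25421
m = 25421 > 0,  v_rel·d = -239 < 0  ⇒  outside

inside=no margin=25421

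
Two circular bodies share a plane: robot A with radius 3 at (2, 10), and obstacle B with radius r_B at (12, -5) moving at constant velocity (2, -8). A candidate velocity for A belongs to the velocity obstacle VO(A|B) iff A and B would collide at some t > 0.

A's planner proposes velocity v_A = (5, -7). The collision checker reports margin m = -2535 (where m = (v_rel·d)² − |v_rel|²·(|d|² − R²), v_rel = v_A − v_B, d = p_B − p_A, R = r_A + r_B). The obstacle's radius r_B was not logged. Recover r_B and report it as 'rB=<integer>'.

m = -2535
d = (10, -15);  v_rel = (3, 1),  |v_rel|² = 10
v_rel×d = (3)·(-15) − (1)·(10) = -55
since m = R²·10 − (-55)²:  R² = (3025 + -2535) / 10 = 49
R = √49 = 7  ⇒  r_B = 7 − 3 = 4

rB=4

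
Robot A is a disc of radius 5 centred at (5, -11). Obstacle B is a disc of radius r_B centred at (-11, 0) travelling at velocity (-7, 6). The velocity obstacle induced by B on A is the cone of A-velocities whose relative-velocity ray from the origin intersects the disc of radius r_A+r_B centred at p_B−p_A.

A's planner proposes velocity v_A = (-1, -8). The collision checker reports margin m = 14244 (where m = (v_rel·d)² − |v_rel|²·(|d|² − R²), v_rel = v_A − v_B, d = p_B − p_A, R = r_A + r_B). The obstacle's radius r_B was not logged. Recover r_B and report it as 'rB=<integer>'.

m = 14244
d = (-16, 11);  v_rel = (6, -14),  |v_rel|² = 232
v_rel×d = (6)·(11) − (-14)·(-16) = -158
since m = R²·232 − (-158)²:  R² = (24964 + 14244) / 232 = 169
R = √169 = 13  ⇒  r_B = 13 − 5 = 8

rB=8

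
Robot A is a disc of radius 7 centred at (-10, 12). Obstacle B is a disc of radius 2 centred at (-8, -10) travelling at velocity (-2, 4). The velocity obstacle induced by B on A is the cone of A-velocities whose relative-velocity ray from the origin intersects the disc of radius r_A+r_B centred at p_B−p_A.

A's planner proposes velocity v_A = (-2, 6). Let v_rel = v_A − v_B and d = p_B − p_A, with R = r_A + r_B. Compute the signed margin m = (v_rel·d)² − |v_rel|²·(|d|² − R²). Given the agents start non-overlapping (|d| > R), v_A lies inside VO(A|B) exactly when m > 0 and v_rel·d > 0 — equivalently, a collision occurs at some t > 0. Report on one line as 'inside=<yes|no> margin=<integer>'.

d = (2, -22),  |d|² = 488;  R = 7+2 = 9,  c = 488−9² = 407
v_rel = (0, 2),  |v_rel|² = 4;  v_rel·d = (0)·(2) + (2)·(-22) = -44
4·t² + 88·t + 407 = 0  ⇒  m = (-44)² − 4·407 = 308
m = 308 > 0,  v_rel·d = -44 < 0  ⇒  outside

inside=no margin=308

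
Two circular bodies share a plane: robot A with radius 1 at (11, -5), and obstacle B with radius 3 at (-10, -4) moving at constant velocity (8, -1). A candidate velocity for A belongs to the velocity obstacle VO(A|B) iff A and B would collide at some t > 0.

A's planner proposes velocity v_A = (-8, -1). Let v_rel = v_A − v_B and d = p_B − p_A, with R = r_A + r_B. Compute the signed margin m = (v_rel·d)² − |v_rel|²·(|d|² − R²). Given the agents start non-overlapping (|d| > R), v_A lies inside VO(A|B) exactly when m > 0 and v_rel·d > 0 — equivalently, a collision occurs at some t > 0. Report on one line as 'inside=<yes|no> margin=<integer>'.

d = (-21, 1),  |d|² = 442;  R = 1+3 = 4,  c = 442−4² = 426
v_rel = (-16, 0),  |v_rel|² = 256;  v_rel·d = (-16)·(-21) + (0)·(1) = 336
256·t² − 672·t + 426 = 0  ⇒  m = 336² − 256·426 = 3840
m = 3840 > 0,  v_rel·d = 336 > 0  ⇒  inside

inside=yes margin=3840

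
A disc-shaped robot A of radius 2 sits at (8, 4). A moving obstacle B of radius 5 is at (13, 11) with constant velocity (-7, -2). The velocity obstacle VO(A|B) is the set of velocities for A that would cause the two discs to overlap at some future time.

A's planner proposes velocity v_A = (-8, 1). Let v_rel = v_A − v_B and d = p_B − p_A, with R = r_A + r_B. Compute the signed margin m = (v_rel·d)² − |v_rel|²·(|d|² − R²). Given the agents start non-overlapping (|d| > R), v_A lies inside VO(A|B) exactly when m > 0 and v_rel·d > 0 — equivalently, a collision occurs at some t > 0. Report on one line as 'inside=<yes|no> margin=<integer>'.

d = (5, 7),  |d|² = 74;  R = 2+5 = 7,  c = 74−7² = 25
v_rel = (-1, 3),  |v_rel|² = 10;  v_rel·d = (-1)·(5) + (3)·(7) = 16
10·t² − 32·t + 25 = 0  ⇒  m = 16² − 10·25 = 6
m = 6 > 0,  v_rel·d = 16 > 0  ⇒  inside

inside=yes margin=6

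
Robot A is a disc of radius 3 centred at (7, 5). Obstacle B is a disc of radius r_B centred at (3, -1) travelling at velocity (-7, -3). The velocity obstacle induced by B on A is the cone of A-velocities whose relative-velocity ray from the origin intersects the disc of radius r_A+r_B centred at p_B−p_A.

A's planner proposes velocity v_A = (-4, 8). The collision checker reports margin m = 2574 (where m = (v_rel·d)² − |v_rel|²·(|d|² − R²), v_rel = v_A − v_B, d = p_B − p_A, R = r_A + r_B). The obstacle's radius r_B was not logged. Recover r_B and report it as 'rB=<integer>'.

m = 2574
d = (-4, -6);  v_rel = (3, 11),  |v_rel|² = 130
v_rel×d = (3)·(-6) − (11)·(-4) = 26
since m = R²·130 − 26²:  R² = (676 + 2574) / 130 = 25
R = √25 = 5  ⇒  r_B = 5 − 3 = 2

rB=2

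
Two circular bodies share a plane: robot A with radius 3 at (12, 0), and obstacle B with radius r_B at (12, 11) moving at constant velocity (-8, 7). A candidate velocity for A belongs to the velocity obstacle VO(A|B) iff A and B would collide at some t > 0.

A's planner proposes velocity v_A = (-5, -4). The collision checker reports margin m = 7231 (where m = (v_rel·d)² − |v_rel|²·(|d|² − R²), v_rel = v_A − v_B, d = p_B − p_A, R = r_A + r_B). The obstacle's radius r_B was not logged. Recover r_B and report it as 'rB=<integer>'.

m = 7231
d = (0, 11);  v_rel = (3, -11),  |v_rel|² = 130
v_rel×d = (3)·(11) − (-11)·(0) = 33
since m = R²·130 − 33²:  R² = (1089 + 7231) / 130 = 64
R = √64 = 8  ⇒  r_B = 8 − 3 = 5

rB=5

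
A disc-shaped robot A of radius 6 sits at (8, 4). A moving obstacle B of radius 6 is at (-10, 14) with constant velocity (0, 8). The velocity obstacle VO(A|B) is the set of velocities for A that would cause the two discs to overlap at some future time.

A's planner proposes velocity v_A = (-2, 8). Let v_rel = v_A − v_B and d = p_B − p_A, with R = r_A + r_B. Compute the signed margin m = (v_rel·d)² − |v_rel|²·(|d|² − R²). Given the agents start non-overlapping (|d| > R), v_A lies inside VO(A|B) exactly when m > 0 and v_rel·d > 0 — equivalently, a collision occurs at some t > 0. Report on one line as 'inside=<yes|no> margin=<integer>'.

d = (-18, 10),  |d|² = 424;  R = 6+6 = 12,  c = 424−12² = 280
v_rel = (-2, 0),  |v_rel|² = 4;  v_rel·d = (-2)·(-18) + (0)·(10) = 36
4·t² − 72·t + 280 = 0  ⇒  m = 36² − 4·280 = 176
m = 176 > 0,  v_rel·d = 36 > 0  ⇒  inside

inside=yes margin=176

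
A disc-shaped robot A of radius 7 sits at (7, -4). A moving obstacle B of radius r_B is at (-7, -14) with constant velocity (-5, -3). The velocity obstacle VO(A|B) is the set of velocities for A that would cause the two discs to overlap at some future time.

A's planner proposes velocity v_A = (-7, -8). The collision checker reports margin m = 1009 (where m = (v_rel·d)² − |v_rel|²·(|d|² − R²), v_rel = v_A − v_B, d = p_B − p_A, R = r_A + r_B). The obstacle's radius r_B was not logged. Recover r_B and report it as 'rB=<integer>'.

m = 1009
d = (-14, -10);  v_rel = (-2, -5),  |v_rel|² = 29
v_rel×d = (-2)·(-10) − (-5)·(-14) = -50
since m = R²·29 − (-50)²:  R² = (2500 + 1009) / 29 = 121
R = √121 = 11  ⇒  r_B = 11 − 7 = 4

rB=4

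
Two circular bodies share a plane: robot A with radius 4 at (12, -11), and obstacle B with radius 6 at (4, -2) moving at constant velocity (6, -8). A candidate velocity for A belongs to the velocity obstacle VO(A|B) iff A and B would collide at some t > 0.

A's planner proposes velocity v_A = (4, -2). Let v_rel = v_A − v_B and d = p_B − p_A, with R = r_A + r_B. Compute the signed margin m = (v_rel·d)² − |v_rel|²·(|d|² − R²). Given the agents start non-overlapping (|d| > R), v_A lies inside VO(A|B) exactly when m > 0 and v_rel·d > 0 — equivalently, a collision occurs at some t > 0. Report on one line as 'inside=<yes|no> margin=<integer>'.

d = (-8, 9),  |d|² = 145;  R = 4+6 = 10,  c = 145−10² = 45
v_rel = (-2, 6),  |v_rel|² = 40;  v_rel·d = (-2)·(-8) + (6)·(9) = 70
40·t² − 140·t + 45 = 0  ⇒  m = 70² − 40·45 = 3100
m = 3100 > 0,  v_rel·d = 70 > 0  ⇒  inside

inside=yes margin=3100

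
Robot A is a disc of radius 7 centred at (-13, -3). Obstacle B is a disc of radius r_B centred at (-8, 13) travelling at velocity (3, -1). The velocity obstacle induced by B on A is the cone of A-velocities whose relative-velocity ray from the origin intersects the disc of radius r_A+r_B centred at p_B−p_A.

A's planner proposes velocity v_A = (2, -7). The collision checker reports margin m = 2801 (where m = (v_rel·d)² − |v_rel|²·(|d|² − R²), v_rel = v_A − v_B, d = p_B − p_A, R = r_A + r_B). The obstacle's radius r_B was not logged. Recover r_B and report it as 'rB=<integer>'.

m = 2801
d = (5, 16);  v_rel = (-1, -6),  |v_rel|² = 37
v_rel×d = (-1)·(16) − (-6)·(5) = 14
since m = R²·37 − 14²:  R² = (196 + 2801) / 37 = 81
R = √81 = 9  ⇒  r_B = 9 − 7 = 2

rB=2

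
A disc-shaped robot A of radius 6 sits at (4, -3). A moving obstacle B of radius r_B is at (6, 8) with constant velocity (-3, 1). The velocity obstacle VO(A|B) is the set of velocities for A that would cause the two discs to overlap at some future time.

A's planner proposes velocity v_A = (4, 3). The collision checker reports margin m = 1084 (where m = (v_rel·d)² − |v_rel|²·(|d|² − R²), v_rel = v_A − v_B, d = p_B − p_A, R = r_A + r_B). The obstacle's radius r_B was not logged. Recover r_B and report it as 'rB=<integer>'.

m = 1084
d = (2, 11);  v_rel = (7, 2),  |v_rel|² = 53
v_rel×d = (7)·(11) − (2)·(2) = 73
since m = R²·53 − 73²:  R² = (5329 + 1084) / 53 = 121
R = √121 = 11  ⇒  r_B = 11 − 6 = 5

rB=5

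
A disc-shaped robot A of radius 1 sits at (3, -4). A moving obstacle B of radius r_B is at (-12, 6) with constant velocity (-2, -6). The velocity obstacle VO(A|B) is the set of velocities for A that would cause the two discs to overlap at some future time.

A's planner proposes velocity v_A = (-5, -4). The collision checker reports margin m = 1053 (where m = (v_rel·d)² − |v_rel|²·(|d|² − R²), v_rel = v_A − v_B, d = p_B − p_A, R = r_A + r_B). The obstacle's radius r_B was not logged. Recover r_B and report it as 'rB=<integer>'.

m = 1053
d = (-15, 10);  v_rel = (-3, 2),  |v_rel|² = 13
v_rel×d = (-3)·(10) − (2)·(-15) = 0
since m = R²·13 − 0²:  R² = (0 + 1053) / 13 = 81
R = √81 = 9  ⇒  r_B = 9 − 1 = 8

rB=8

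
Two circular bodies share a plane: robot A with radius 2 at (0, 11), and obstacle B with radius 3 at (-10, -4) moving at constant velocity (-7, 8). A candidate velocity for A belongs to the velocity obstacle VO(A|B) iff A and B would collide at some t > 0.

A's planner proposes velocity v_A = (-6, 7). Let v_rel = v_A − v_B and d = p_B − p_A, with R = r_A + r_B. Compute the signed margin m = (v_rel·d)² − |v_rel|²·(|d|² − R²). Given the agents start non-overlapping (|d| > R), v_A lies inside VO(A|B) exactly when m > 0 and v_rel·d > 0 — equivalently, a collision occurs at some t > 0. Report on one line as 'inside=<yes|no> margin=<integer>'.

d = (-10, -15),  |d|² = 325;  R = 2+3 = 5,  c = 325−5² = 300
v_rel = (1, -1),  |v_rel|² = 2;  v_rel·d = (1)·(-10) + (-1)·(-15) = 5
2·t² − 10·t + 300 = 0  ⇒  m = 5² − 2·300 = -575
m = -575 < 0,  v_rel·d = 5 > 0  ⇒  outside

inside=no margin=-575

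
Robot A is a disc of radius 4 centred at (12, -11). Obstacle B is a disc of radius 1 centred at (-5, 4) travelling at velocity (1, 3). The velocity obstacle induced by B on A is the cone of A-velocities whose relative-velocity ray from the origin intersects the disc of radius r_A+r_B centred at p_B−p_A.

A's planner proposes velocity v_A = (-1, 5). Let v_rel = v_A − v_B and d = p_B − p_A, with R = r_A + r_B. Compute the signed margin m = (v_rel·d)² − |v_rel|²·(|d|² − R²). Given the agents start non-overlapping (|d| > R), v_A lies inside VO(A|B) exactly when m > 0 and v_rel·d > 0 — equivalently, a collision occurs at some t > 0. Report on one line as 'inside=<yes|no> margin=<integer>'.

d = (-17, 15),  |d|² = 514;  R = 4+1 = 5,  c = 514−5² = 489
v_rel = (-2, 2),  |v_rel|² = 8;  v_rel·d = (-2)·(-17) + (2)·(15) = 64
8·t² − 128·t + 489 = 0  ⇒  m = 64² − 8·489 = 184
m = 184 > 0,  v_rel·d = 64 > 0  ⇒  inside

inside=yes margin=184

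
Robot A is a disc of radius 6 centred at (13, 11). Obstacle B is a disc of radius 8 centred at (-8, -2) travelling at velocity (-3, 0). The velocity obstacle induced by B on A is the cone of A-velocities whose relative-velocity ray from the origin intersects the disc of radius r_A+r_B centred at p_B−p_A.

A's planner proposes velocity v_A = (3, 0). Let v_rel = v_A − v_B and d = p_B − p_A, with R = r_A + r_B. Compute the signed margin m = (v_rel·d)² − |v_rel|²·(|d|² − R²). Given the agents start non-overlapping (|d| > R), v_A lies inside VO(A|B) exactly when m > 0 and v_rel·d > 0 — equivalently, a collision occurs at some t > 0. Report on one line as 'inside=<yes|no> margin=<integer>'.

d = (-21, -13),  |d|² = 610;  R = 6+8 = 14,  c = 610−14² = 414
v_rel = (6, 0),  |v_rel|² = 36;  v_rel·d = (6)·(-21) + (0)·(-13) = -126
36·t² + 252·t + 414 = 0  ⇒  m = (-126)² − 36·414 = 972
m = 972 > 0,  v_rel·d = -126 < 0  ⇒  outside

inside=no margin=972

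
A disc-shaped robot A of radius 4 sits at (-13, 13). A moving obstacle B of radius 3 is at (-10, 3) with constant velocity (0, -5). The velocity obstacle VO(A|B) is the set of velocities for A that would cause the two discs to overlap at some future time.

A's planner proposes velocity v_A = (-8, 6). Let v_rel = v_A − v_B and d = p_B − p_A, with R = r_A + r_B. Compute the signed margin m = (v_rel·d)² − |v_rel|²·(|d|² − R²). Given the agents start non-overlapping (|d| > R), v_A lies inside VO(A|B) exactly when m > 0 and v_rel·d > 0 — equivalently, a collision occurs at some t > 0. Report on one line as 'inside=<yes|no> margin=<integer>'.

d = (3, -10),  |d|² = 109;  R = 4+3 = 7,  c = 109−7² = 60
v_rel = (-8, 11),  |v_rel|² = 185;  v_rel·d = (-8)·(3) + (11)·(-10) = -134
185·t² + 268·t + 60 = 0  ⇒  m = (-134)² − 185·60 = 6856
m = 6856 > 0,  v_rel·d = -134 < 0  ⇒  outside

inside=no margin=6856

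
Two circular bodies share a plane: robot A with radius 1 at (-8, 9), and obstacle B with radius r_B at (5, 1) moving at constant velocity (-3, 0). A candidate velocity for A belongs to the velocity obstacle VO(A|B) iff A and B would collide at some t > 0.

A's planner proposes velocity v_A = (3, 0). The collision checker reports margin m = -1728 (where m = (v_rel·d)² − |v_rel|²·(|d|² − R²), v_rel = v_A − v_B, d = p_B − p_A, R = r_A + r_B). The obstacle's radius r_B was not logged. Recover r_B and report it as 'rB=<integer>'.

m = -1728
d = (13, -8);  v_rel = (6, 0),  |v_rel|² = 36
v_rel×d = (6)·(-8) − (0)·(13) = -48
since m = R²·36 − (-48)²:  R² = (2304 + -1728) / 36 = 16
R = √16 = 4  ⇒  r_B = 4 − 1 = 3

rB=3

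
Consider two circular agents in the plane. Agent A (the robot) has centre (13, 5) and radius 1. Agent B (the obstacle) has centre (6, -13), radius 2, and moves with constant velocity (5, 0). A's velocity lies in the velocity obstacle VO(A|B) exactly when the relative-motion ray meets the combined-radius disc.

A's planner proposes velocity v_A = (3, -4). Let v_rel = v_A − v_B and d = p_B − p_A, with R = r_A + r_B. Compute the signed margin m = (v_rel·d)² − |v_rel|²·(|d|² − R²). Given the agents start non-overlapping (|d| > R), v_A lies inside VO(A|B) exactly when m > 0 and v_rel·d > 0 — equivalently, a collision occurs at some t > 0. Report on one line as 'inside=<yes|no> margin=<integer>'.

d = (-7, -18),  |d|² = 373;  R = 1+2 = 3,  c = 373−3² = 364
v_rel = (-2, -4),  |v_rel|² = 20;  v_rel·d = (-2)·(-7) + (-4)·(-18) = 86
20·t² − 172·t + 364 = 0  ⇒  m = 86² − 20·364 = 116
m = 116 > 0,  v_rel·d = 86 > 0  ⇒  inside

inside=yes margin=116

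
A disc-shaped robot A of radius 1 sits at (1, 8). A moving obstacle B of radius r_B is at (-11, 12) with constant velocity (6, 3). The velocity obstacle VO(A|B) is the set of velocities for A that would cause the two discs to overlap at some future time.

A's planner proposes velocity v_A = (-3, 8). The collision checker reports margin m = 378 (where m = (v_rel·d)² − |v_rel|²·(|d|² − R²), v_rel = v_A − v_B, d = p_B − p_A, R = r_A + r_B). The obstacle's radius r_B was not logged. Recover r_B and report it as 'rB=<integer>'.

m = 378
d = (-12, 4);  v_rel = (-9, 5),  |v_rel|² = 106
v_rel×d = (-9)·(4) − (5)·(-12) = 24
since m = R²·106 − 24²:  R² = (576 + 378) / 106 = 9
R = √9 = 3  ⇒  r_B = 3 − 1 = 2

rB=2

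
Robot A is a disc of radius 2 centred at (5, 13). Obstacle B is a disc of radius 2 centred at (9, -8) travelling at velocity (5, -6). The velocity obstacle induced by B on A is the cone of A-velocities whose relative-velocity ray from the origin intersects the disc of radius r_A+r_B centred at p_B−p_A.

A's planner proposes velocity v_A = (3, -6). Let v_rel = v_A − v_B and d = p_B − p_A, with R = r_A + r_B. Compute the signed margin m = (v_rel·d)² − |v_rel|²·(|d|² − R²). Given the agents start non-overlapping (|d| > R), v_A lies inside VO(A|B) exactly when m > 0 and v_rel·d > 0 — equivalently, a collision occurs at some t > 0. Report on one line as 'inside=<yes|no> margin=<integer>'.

d = (4, -21),  |d|² = 457;  R = 2+2 = 4,  c = 457−4² = 441
v_rel = (-2, 0),  |v_rel|² = 4;  v_rel·d = (-2)·(4) + (0)·(-21) = -8
4·t² + 16·t + 441 = 0  ⇒  m = (-8)² − 4·441 = -1700
m = -1700 < 0,  v_rel·d = -8 < 0  ⇒  outside

inside=no margin=-1700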